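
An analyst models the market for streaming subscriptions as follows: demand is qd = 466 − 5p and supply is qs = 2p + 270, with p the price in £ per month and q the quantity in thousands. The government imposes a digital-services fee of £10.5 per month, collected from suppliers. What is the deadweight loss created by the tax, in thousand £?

Before the tax: set 466 − 5p = 2p + 270 → p* = £28, q* = 326.
With the tax collected from suppliers, supply shifts: qs = 2(p − 10.5) + 270.
Solving gives q = 311 with buyers paying £31 and suppliers receiving £20.5 (the £10.5 wedge).
Quantity falls by |ΔQ| = |326 − 311| = 15.
DWL = ½ · t · |ΔQ| = ½ · 10.5 · 15 = £78.75.

Deadweight loss = £78.75 thousand.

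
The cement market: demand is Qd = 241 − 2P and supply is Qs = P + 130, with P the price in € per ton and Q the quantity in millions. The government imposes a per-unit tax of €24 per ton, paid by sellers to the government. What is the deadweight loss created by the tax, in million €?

Without the tax, 241 − 2P = P + 130 gives 3P = 111, so P* = €37 and Q* = 167.
With the tax collected from sellers, supply shifts: Qs = (P − 24) + 130.
Solving gives Q = 151 with consumers paying €45 and sellers receiving €21 (the €24 wedge).
Quantity falls by |ΔQ| = |167 − 151| = 16.
DWL = ½ · t · |ΔQ| = ½ · 24 · 16 = €192.

Deadweight loss = €192 million.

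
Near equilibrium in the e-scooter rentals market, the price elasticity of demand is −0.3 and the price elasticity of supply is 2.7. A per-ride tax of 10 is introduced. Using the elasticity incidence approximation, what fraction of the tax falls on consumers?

Consumers' share ≈ 0.9.

Incidence ratio: consumers' share ≈ εs / (εs + |εd|) = 2.7 / (2.7 + 0.3) = 0.9.
Supply is the more elastic side, so consumers bear the larger share.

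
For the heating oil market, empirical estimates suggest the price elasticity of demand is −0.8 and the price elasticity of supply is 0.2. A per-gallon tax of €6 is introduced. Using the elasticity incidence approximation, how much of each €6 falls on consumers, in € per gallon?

Consumers bear ≈ €1.2 per gallon.

Incidence ratio: consumers' share ≈ εs / (εs + |εd|) = 0.2 / (0.2 + 0.8) = 0.2.
So consumers bear ≈ 0.2 × €6 = €1.2; sellers bear €4.8.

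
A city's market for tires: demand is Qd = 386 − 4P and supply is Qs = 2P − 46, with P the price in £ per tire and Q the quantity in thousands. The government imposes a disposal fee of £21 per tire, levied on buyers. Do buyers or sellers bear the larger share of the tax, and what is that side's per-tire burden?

Without the tax, 386 − 4P = 2P − 46 gives 6P = 432, so P* = £72 and Q* = 98.
With the tax collected from buyers, demand (in seller-price terms) shifts: Qd = 386 − 4(P + 21).
Solving gives Q = 70 with buyers paying £79 and sellers receiving £58 (the £21 wedge).
Per-tire burden: buyers £7, sellers £14.
Sellers take the larger share because supply is less price-elastic here (demand slope 4 vs supply slope 2).
The less price-elastic side of the market bears the larger share of a per-unit tax.

Sellers bear the larger share: £14 per tire.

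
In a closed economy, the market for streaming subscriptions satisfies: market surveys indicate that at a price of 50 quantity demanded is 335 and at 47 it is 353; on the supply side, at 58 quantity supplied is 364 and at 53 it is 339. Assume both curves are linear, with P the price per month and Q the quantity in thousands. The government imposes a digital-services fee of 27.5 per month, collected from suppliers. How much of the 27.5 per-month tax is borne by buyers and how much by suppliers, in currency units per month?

Buyers bear 12.5 per month; suppliers bear 15 per month.

Demand slope: (353 − 335)/(47 − 50) = -6, so Qd = 635 − 6P.
Supply slope: (339 − 364)/(53 − 58) = 5, so Qs = 5P + 74.
Before the tax: set 635 − 6P = 5P + 74 → P* = 51, Q* = 329.
With the tax collected from suppliers, supply shifts: Qs = 5(P − 27.5) + 74.
Solving gives Q = 254 with buyers paying 63.5 and suppliers receiving 36 (the 27.5 wedge).
Burden on buyers: 12.5; on suppliers: 15. (They sum to 27.5.)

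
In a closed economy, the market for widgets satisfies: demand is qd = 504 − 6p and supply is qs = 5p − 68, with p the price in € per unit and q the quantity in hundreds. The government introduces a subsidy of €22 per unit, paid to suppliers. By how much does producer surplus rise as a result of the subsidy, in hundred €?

Producer surplus rises by €2664 hundred.

Without the subsidy, 504 − 6p = 5p − 68 gives 11p = 572, so p* = €52 and q* = 192.
With a per-unit subsidy paid to suppliers, each receives p + 22 per unit sold, so supply becomes qs = 5(p + 22) − 68.
Solving gives q = 252 with buyers paying €42 and suppliers receiving €64 (the €22 wedge).
ΔPS is the trapezoid between Q = 252 and Q = 192 of height €12: ½ · (192 + 252) · 12 = €2664.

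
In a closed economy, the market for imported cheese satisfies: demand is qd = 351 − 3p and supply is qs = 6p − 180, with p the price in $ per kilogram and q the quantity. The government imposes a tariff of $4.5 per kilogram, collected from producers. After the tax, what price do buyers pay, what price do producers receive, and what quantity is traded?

Without the tax, 351 − 3p = 6p − 180 gives 9p = 531, so p* = $59 and q* = 174.
With the tax collected from producers, supply shifts: qs = 6(p − 4.5) − 180.
Solving gives q = 165 with buyers paying $62 and producers receiving $57.5 (the $4.5 wedge).
The less price-elastic side of the market bears the larger share of a per-unit tax.

Buyers pay $62; producers receive $57.5; quantity = 165.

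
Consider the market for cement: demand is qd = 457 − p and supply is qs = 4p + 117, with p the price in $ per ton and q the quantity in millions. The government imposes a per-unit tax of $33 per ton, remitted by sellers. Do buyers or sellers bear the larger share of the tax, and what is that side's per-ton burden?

Buyers bear the larger share: $26.4 per ton.

Before the tax: set 457 − p = 4p + 117 → p* = $68, q* = 389.
With the tax collected from sellers, supply shifts: qs = 4(p − 33) + 117.
New equilibrium: buyers pay $94.4, sellers receive $61.4, q = 362.6. (Wedge: pb − ps = 33.)
Per-ton burden: buyers $26.4, sellers $6.6.
Buyers take the larger share because demand is less price-elastic here (demand slope 1 vs supply slope 4).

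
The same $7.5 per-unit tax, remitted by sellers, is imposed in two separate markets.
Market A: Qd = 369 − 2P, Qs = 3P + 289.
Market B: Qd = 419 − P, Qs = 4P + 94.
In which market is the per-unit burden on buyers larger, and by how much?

Market A: pre-tax P* = $16, Q* = 337; post-tax Q = 328; per-unit burden on buyers = $4.5.
Market B: pre-tax P* = $65, Q* = 354; post-tax Q = 348; per-unit burden on buyers = $6.
Difference: $4.5 vs $6 → market B is larger by $1.5.

Market B, by $1.5.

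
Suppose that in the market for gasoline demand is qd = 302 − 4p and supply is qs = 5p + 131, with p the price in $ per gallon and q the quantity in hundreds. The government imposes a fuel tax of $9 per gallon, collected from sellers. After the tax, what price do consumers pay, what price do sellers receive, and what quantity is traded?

Consumers pay $24; sellers receive $15; quantity = 206.

Without the tax, 302 − 4p = 5p + 131 gives 9p = 171, so p* = $19 and q* = 226.
With the tax collected from sellers, supply shifts: qs = 5(p − 9) + 131.
New equilibrium: consumers pay $24, sellers receive $15, q = 206. (Wedge: pb − ps = 9.)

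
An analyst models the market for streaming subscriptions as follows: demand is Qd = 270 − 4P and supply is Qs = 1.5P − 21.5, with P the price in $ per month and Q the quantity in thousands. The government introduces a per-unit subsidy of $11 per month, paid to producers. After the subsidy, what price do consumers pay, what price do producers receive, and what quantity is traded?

Consumers pay $50; producers receive $61; quantity = 70.

Before the subsidy: set 270 − 4P = 1.5P − 21.5 → P* = $53, Q* = 58.
With a per-unit subsidy paid to producers, each receives P + 11 per unit sold, so supply becomes Qs = 1.5(P + 11) − 21.5.
New equilibrium: consumers pay $50, producers receive $61, Q = 70. (Wedge: Pb − Ps = −11.)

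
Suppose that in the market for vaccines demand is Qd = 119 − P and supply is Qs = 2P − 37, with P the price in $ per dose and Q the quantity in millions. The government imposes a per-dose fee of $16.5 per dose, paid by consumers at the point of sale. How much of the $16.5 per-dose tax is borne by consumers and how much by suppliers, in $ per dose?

Before the tax: set 119 − P = 2P − 37 → P* = $52, Q* = 67.
With the tax collected from consumers, demand (in seller-price terms) shifts: Qd = 119 − (P + 16.5).
New equilibrium: consumers pay $63, suppliers receive $46.5, Q = 56. (Wedge: Pb − Ps = 16.5.)
Burden on consumers: $11; on suppliers: $5.5. (They sum to $16.5.)
The less price-elastic side of the market bears the larger share of a per-unit tax.

Consumers bear $11 per dose; suppliers bear $5.5 per dose.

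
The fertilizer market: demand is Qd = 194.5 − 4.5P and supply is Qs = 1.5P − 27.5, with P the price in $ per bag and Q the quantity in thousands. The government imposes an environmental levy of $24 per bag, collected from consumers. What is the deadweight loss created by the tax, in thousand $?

Deadweight loss = $324 thousand.

Without the tax, 194.5 − 4.5P = 1.5P − 27.5 gives 6P = 222, so P* = $37 and Q* = 28.
With the tax collected from consumers, demand (in seller-price terms) shifts: Qd = 194.5 − 4.5(P + 24).
New equilibrium: consumers pay $43, producers receive $19, Q = 1. (Wedge: Pb − Ps = 24.)
Quantity falls by |ΔQ| = |28 − 1| = 27.
DWL = ½ · t · |ΔQ| = ½ · 24 · 27 = $324.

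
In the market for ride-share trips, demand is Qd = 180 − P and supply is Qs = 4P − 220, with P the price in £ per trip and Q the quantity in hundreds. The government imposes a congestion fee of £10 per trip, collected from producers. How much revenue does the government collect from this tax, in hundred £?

Tax revenue = £920 hundred.

Without the tax, 180 − P = 4P − 220 gives 5P = 400, so P* = £80 and Q* = 100.
With the tax collected from producers, supply shifts: Qs = 4(P − 10) − 220.
New equilibrium: consumers pay £88, producers receive £78, Q = 92. (Wedge: Pb − Ps = 10.)
Revenue = t · Q = 10 · 92 = £920.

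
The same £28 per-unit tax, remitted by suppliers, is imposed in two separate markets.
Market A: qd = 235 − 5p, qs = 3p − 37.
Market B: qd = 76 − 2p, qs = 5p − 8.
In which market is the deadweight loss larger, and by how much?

Market A: pre-tax p* = £34, q* = 65; post-tax q = 12.5; deadweight loss = £735.
Market B: pre-tax p* = £12, q* = 52; post-tax q = 12; deadweight loss = £560.
Difference: £735 vs £560 → market A is larger by £175.

Market A, by £175.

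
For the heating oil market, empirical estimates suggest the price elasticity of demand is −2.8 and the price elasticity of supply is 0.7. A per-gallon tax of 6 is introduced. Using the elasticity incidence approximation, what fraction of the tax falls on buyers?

Incidence ratio: buyers' share ≈ εs / (εs + |εd|) = 0.7 / (0.7 + 2.8) = 0.2.
Supply is the less elastic side, so buyers bear the smaller share.

Buyers' share ≈ 0.2.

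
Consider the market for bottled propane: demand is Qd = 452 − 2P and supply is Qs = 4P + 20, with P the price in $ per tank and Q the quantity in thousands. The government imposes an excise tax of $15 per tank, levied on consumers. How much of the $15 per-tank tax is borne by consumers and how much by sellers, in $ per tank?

Consumers bear $10 per tank; sellers bear $5 per tank.

Without the tax, 452 − 2P = 4P + 20 gives 6P = 432, so P* = $72 and Q* = 308.
With the tax collected from consumers, demand (in seller-price terms) shifts: Qd = 452 − 2(P + 15).
Solving gives Q = 288 with consumers paying $82 and sellers receiving $67 (the $15 wedge).
Burden on consumers: $10; on sellers: $5. (They sum to $15.)
The less price-elastic side of the market bears the larger share of a per-unit tax.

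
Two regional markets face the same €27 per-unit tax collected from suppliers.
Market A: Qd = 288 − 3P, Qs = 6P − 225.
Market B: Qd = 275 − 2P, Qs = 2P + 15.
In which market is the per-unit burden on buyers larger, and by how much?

Market A: pre-tax P* = €57, Q* = 117; post-tax Q = 63; per-unit burden on buyers = €18.
Market B: pre-tax P* = €65, Q* = 145; post-tax Q = 118; per-unit burden on buyers = €13.5.
Difference: €18 vs €13.5 → market A is larger by €4.5.

Market A, by €4.5.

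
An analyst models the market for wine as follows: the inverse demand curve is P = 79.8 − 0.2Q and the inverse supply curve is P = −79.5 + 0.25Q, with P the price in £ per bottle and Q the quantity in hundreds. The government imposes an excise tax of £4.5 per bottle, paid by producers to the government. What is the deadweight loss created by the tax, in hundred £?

Inverting to Q(P) form: Qd = 399 − 5P; Qs = 4P + 318.
Before the tax: set 399 − 5P = 4P + 318 → P* = £9, Q* = 354.
With the tax collected from producers, supply shifts: Qs = 4(P − 4.5) + 318.
Solving gives Q = 344 with buyers paying £11 and producers receiving £6.5 (the £4.5 wedge).
Quantity falls by |ΔQ| = |354 − 344| = 10.
DWL = ½ · t · |ΔQ| = ½ · 4.5 · 10 = £22.5.

Deadweight loss = £22.5 hundred.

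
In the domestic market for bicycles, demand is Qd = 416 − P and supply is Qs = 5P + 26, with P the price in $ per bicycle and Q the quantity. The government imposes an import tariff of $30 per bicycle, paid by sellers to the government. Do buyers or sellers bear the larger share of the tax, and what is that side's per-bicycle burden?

Buyers bear the larger share: $25 per bicycle.

Before the tax: set 416 − P = 5P + 26 → P* = $65, Q* = 351.
With the tax collected from sellers, supply shifts: Qs = 5(P − 30) + 26.
Solving gives Q = 326 with buyers paying $90 and sellers receiving $60 (the $30 wedge).
Per-bicycle burden: buyers $25, sellers $5.
Buyers take the larger share because demand is less price-elastic here (demand slope 1 vs supply slope 5).
The less price-elastic side of the market bears the larger share of a per-unit tax.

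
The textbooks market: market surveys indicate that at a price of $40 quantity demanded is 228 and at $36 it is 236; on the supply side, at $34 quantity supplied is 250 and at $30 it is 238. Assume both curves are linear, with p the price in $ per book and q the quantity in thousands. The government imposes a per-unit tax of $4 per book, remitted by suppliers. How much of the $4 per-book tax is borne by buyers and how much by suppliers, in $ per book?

Demand slope: (236 − 228)/(36 − 40) = -2, so qd = 308 − 2p.
Supply slope: (238 − 250)/(30 − 34) = 3, so qs = 3p + 148.
Without the tax, 308 − 2p = 3p + 148 gives 5p = 160, so p* = $32 and q* = 244.
With the tax collected from suppliers, supply shifts: qs = 3(p − 4) + 148.
Solving gives q = 239.2 with buyers paying $34.4 and suppliers receiving $30.4 (the $4 wedge).
Burden on buyers: $2.4; on suppliers: $1.6. (They sum to $4.)

Buyers bear $2.4 per book; suppliers bear $1.6 per book.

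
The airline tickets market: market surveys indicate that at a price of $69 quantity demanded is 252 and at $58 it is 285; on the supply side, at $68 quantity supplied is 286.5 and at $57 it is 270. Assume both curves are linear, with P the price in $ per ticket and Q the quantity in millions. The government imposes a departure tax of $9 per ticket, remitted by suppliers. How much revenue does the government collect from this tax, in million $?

Tax revenue = $2403 million.

Demand slope: (285 − 252)/(58 − 69) = -3, so Qd = 459 − 3P.
Supply slope: (270 − 286.5)/(57 − 68) = 1.5, so Qs = 1.5P + 184.5.
Before the tax: set 459 − 3P = 1.5P + 184.5 → P* = $61, Q* = 276.
With the tax collected from suppliers, supply shifts: Qs = 1.5(P − 9) + 184.5.
New equilibrium: consumers pay $64, suppliers receive $55, Q = 267. (Wedge: Pb − Ps = 9.)
Revenue = t · Q = 9 · 267 = $2403.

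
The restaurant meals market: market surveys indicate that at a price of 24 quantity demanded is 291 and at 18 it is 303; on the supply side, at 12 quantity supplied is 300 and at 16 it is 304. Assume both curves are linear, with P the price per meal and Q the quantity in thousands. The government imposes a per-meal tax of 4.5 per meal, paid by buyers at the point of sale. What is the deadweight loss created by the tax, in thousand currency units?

Demand slope: (303 − 291)/(18 − 24) = -2, so Qd = 339 − 2P.
Supply slope: (304 − 300)/(16 − 12) = 1, so Qs = P + 288.
Without the tax, 339 − 2P = P + 288 gives 3P = 51, so P* = 17 and Q* = 305.
With the tax collected from buyers, demand (in seller-price terms) shifts: Qd = 339 − 2(P + 4.5).
New equilibrium: buyers pay 18.5, producers receive 14, Q = 302. (Wedge: Pb − Ps = 4.5.)
Quantity falls by |ΔQ| = |305 − 302| = 3.
DWL = ½ · t · |ΔQ| = ½ · 4.5 · 3 = 6.75.

Deadweight loss = 6.75 thousand.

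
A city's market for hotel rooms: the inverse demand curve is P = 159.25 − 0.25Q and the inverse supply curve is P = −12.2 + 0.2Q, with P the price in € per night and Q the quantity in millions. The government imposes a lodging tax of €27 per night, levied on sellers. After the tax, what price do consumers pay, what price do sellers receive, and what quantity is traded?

Rewrite in direct form: Qd = 637 − 4P and Qs = 5P + 61.
Before the tax: set 637 − 4P = 5P + 61 → P* = €64, Q* = 381.
With the tax collected from sellers, supply shifts: Qs = 5(P − 27) + 61.
New equilibrium: consumers pay €79, sellers receive €52, Q = 321. (Wedge: Pb − Ps = 27.)

Consumers pay €79; sellers receive €52; quantity = 321.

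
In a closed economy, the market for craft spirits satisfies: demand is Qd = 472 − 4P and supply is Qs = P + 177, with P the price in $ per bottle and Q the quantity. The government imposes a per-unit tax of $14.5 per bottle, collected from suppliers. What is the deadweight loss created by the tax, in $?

Deadweight loss = $84.1.

Before the tax: set 472 − 4P = P + 177 → P* = $59, Q* = 236.
With the tax collected from suppliers, supply shifts: Qs = (P − 14.5) + 177.
New equilibrium: buyers pay $61.9, suppliers receive $47.4, Q = 224.4. (Wedge: Pb − Ps = 14.5.)
Quantity falls by |ΔQ| = |236 − 224.4| = 11.6.
DWL = ½ · t · |ΔQ| = ½ · 14.5 · 11.6 = $84.1.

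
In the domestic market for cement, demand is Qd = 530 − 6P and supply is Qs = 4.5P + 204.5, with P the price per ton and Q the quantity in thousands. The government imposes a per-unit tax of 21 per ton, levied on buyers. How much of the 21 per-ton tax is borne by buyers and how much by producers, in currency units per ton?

Buyers bear 9 per ton; producers bear 12 per ton.

Without the tax, 530 − 6P = 4.5P + 204.5 gives 10.5P = 325.5, so P* = 31 and Q* = 344.
With the tax collected from buyers, demand (in seller-price terms) shifts: Qd = 530 − 6(P + 21).
New equilibrium: buyers pay 40, producers receive 19, Q = 290. (Wedge: Pb − Ps = 21.)
Burden on buyers: 9; on producers: 12. (They sum to 21.)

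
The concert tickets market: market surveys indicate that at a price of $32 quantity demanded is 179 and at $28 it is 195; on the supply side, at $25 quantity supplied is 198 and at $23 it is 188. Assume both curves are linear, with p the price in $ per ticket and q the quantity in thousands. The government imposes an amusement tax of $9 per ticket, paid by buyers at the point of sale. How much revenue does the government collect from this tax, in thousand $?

Tax revenue = $1647 thousand.

Demand slope: (195 − 179)/(28 − 32) = -4, so qd = 307 − 4p.
Supply slope: (188 − 198)/(23 − 25) = 5, so qs = 5p + 73.
Before the tax: set 307 − 4p = 5p + 73 → p* = $26, q* = 203.
With the tax collected from buyers, demand (in seller-price terms) shifts: qd = 307 − 4(p + 9).
Solving gives q = 183 with buyers paying $31 and sellers receiving $22 (the $9 wedge).
Revenue = t · Q = 9 · 183 = $1647.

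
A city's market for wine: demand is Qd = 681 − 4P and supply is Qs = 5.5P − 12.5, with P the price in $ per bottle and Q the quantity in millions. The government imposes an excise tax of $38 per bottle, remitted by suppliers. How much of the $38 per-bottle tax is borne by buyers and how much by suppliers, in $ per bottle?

Buyers bear $22 per bottle; suppliers bear $16 per bottle.

Before the tax: set 681 − 4P = 5.5P − 12.5 → P* = $73, Q* = 389.
With the tax collected from suppliers, supply shifts: Qs = 5.5(P − 38) − 12.5.
New equilibrium: buyers pay $95, suppliers receive $57, Q = 301. (Wedge: Pb − Ps = 38.)
Burden on buyers: $22; on suppliers: $16. (They sum to $38.)
The less price-elastic side of the market bears the larger share of a per-unit tax.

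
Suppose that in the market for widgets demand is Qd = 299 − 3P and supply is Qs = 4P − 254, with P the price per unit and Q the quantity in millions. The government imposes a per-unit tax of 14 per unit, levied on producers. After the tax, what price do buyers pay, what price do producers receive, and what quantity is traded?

Buyers pay 87; producers receive 73; quantity = 38.

Before the tax: set 299 − 3P = 4P − 254 → P* = 79, Q* = 62.
With the tax collected from producers, supply shifts: Qs = 4(P − 14) − 254.
New equilibrium: buyers pay 87, producers receive 73, Q = 38. (Wedge: Pb − Ps = 14.)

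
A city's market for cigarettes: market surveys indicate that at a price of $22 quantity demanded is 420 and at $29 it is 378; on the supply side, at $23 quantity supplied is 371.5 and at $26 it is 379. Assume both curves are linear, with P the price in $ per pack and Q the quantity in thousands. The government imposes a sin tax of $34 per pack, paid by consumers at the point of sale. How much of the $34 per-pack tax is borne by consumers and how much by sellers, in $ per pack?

Consumers bear $10 per pack; sellers bear $24 per pack.

Demand slope: (378 − 420)/(29 − 22) = -6, so Qd = 552 − 6P.
Supply slope: (379 − 371.5)/(26 − 23) = 2.5, so Qs = 2.5P + 314.
Without the tax, 552 − 6P = 2.5P + 314 gives 8.5P = 238, so P* = $28 and Q* = 384.
With the tax collected from consumers, demand (in seller-price terms) shifts: Qd = 552 − 6(P + 34).
New equilibrium: consumers pay $38, sellers receive $4, Q = 324. (Wedge: Pb − Ps = 34.)
Burden on consumers: $10; on sellers: $24. (They sum to $34.)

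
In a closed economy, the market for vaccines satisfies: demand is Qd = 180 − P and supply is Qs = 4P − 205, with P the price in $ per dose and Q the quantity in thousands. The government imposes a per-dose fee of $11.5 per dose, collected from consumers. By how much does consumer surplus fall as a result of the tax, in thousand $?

Consumer surplus falls by $905.28 thousand.

Before the tax: set 180 − P = 4P − 205 → P* = $77, Q* = 103.
With the tax collected from consumers, demand (in seller-price terms) shifts: Qd = 180 − (P + 11.5).
Solving gives Q = 93.8 with consumers paying $86.2 and suppliers receiving $74.7 (the $11.5 wedge).
ΔCS is the trapezoid between Q = 93.8 and Q = 103 of height $9.2: ½ · (103 + 93.8) · 9.2 = $905.28.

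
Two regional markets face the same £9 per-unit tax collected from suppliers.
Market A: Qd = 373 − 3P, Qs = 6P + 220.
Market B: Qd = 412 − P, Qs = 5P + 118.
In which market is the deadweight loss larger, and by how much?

Market A: pre-tax P* = £17, Q* = 322; post-tax Q = 304; deadweight loss = £81.
Market B: pre-tax P* = £49, Q* = 363; post-tax Q = 355.5; deadweight loss = £33.75.
Difference: £81 vs £33.75 → market A is larger by £47.25.

Market A, by £47.25.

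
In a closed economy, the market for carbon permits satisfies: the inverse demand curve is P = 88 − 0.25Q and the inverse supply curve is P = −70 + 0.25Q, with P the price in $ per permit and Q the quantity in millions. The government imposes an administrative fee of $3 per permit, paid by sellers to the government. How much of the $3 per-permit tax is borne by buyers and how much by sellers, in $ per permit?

Rewrite in direct form: Qd = 352 − 4P and Qs = 4P + 280.
Before the tax: set 352 − 4P = 4P + 280 → P* = $9, Q* = 316.
With the tax collected from sellers, supply shifts: Qs = 4(P − 3) + 280.
Solving gives Q = 310 with buyers paying $10.5 and sellers receiving $7.5 (the $3 wedge).
Burden on buyers: $1.5; on sellers: $1.5. (They sum to $3.)

Buyers bear $1.5 per permit; sellers bear $1.5 per permit.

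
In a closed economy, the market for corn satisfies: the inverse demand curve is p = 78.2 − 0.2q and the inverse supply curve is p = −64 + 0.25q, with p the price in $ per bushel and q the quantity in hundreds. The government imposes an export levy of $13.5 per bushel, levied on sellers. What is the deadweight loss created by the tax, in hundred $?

Deadweight loss = $202.5 hundred.

Rewrite in direct form: qd = 391 − 5p and qs = 4p + 256.
Before the tax: set 391 − 5p = 4p + 256 → p* = $15, q* = 316.
With the tax collected from sellers, supply shifts: qs = 4(p − 13.5) + 256.
New equilibrium: consumers pay $21, sellers receive $7.5, q = 286. (Wedge: pb − ps = 13.5.)
Quantity falls by |ΔQ| = |316 − 286| = 30.
DWL = ½ · t · |ΔQ| = ½ · 13.5 · 30 = $202.5.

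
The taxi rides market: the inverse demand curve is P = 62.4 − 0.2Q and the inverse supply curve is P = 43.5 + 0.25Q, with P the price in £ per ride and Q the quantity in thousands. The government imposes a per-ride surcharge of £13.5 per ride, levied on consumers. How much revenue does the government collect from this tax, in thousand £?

Rewrite in direct form: Qd = 312 − 5P and Qs = 4P − 174.
Without the tax, 312 − 5P = 4P − 174 gives 9P = 486, so P* = £54 and Q* = 42.
With the tax collected from consumers, demand (in seller-price terms) shifts: Qd = 312 − 5(P + 13.5).
Solving gives Q = 12 with consumers paying £60 and sellers receiving £46.5 (the £13.5 wedge).
Revenue = t · Q = 13.5 · 12 = £162.

Tax revenue = £162 thousand.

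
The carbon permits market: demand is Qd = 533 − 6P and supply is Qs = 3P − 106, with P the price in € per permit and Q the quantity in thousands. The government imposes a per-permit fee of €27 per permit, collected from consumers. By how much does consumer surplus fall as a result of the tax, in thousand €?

Consumer surplus falls by €720 thousand.

Before the tax: set 533 − 6P = 3P − 106 → P* = €71, Q* = 107.
With the tax collected from consumers, demand (in seller-price terms) shifts: Qd = 533 − 6(P + 27).
New equilibrium: consumers pay €80, producers receive €53, Q = 53. (Wedge: Pb − Ps = 27.)
ΔCS is the trapezoid between Q = 53 and Q = 107 of height €9: ½ · (107 + 53) · 9 = €720.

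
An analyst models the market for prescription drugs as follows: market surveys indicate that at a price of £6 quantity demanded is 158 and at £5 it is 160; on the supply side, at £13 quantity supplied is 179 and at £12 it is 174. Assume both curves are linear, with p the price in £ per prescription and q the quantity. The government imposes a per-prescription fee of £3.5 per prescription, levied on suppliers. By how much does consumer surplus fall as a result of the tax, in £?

Consumer surplus falls by £378.75.

Demand slope: (160 − 158)/(5 − 6) = -2, so qd = 170 − 2p.
Supply slope: (174 − 179)/(12 − 13) = 5, so qs = 5p + 114.
Before the tax: set 170 − 2p = 5p + 114 → p* = £8, q* = 154.
With the tax collected from suppliers, supply shifts: qs = 5(p − 3.5) + 114.
New equilibrium: buyers pay £10.5, suppliers receive £7, q = 149. (Wedge: pb − ps = 3.5.)
ΔCS is the trapezoid between Q = 149 and Q = 154 of height £2.5: ½ · (154 + 149) · 2.5 = £378.75.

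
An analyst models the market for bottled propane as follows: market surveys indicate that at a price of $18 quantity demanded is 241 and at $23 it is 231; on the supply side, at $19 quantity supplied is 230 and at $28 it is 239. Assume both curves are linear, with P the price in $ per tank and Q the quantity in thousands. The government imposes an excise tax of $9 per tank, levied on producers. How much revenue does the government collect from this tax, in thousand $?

Demand slope: (231 − 241)/(23 − 18) = -2, so Qd = 277 − 2P.
Supply slope: (239 − 230)/(28 − 19) = 1, so Qs = P + 211.
Before the tax: set 277 − 2P = P + 211 → P* = $22, Q* = 233.
With the tax collected from producers, supply shifts: Qs = (P − 9) + 211.
Solving gives Q = 227 with buyers paying $25 and producers receiving $16 (the $9 wedge).
Revenue = t · Q = 9 · 227 = $2043.

Tax revenue = $2043 thousand.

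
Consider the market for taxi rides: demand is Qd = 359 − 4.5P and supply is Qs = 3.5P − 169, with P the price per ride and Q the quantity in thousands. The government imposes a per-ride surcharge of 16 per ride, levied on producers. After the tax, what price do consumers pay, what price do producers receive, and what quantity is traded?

Without the tax, 359 − 4.5P = 3.5P − 169 gives 8P = 528, so P* = 66 and Q* = 62.
With the tax collected from producers, supply shifts: Qs = 3.5(P − 16) − 169.
Solving gives Q = 30.5 with consumers paying 73 and producers receiving 57 (the 16 wedge).
The less price-elastic side of the market bears the larger share of a per-unit tax.

Consumers pay 73; producers receive 57; quantity = 30.5.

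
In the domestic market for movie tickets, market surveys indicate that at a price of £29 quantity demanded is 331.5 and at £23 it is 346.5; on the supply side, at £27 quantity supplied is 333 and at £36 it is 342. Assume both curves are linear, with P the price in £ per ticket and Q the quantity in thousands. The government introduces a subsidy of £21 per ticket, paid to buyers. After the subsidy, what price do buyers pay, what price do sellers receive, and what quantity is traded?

Demand slope: (346.5 − 331.5)/(23 − 29) = -2.5, so Qd = 404 − 2.5P.
Supply slope: (342 − 333)/(36 − 27) = 1, so Qs = P + 306.
Before the subsidy: set 404 − 2.5P = P + 306 → P* = £28, Q* = 334.
With a per-unit subsidy paid to buyers, each effectively pays P − 21, so demand becomes Qd = 404 − 2.5(P − 21).
Solving gives Q = 349 with buyers paying £22 and sellers receiving £43 (the £21 wedge).

Buyers pay £22; sellers receive £43; quantity = 349.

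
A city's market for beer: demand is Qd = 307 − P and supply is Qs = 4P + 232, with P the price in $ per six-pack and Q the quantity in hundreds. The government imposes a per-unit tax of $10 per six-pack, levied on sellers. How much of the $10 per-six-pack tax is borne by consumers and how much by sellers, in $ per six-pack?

Without the tax, 307 − P = 4P + 232 gives 5P = 75, so P* = $15 and Q* = 292.
With the tax collected from sellers, supply shifts: Qs = 4(P − 10) + 232.
New equilibrium: consumers pay $23, sellers receive $13, Q = 284. (Wedge: Pb − Ps = 10.)
Burden on consumers: $8; on sellers: $2. (They sum to $10.)

Consumers bear $8 per six-pack; sellers bear $2 per six-pack.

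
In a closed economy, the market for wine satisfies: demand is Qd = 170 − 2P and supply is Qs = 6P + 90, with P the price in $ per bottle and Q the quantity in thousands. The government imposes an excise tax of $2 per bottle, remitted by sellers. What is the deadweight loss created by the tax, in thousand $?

Before the tax: set 170 − 2P = 6P + 90 → P* = $10, Q* = 150.
With the tax collected from sellers, supply shifts: Qs = 6(P − 2) + 90.
Solving gives Q = 147 with buyers paying $11.5 and sellers receiving $9.5 (the $2 wedge).
Quantity falls by |ΔQ| = |150 − 147| = 3.
DWL = ½ · t · |ΔQ| = ½ · 2 · 3 = $3.

Deadweight loss = $3 thousand.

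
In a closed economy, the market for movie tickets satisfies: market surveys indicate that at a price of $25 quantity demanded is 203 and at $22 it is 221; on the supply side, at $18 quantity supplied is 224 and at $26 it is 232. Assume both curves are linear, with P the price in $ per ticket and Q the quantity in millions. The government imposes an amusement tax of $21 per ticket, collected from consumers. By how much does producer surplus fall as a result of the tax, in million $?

Producer surplus falls by $3924 million.

Demand slope: (221 − 203)/(22 − 25) = -6, so Qd = 353 − 6P.
Supply slope: (232 − 224)/(26 − 18) = 1, so Qs = P + 206.
Before the tax: set 353 − 6P = P + 206 → P* = $21, Q* = 227.
With the tax collected from consumers, demand (in seller-price terms) shifts: Qd = 353 − 6(P + 21).
Solving gives Q = 209 with consumers paying $24 and sellers receiving $3 (the $21 wedge).
ΔPS is the trapezoid between Q = 209 and Q = 227 of height $18: ½ · (227 + 209) · 18 = $3924.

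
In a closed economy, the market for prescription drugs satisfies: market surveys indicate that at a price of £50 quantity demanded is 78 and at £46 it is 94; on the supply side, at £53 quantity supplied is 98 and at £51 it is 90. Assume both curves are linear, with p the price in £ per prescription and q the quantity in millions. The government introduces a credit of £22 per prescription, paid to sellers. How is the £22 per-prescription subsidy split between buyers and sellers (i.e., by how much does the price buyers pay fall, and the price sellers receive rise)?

Buyers gain £11 per prescription; sellers gain £11 per prescription.

Demand slope: (94 − 78)/(46 − 50) = -4, so qd = 278 − 4p.
Supply slope: (90 − 98)/(51 − 53) = 4, so qs = 4p − 114.
Without the subsidy, 278 − 4p = 4p − 114 gives 8p = 392, so p* = £49 and q* = 82.
With a per-unit subsidy paid to sellers, each receives p + 22 per unit sold, so supply becomes qs = 4(p + 22) − 114.
New equilibrium: buyers pay £38, sellers receive £60, q = 126. (Wedge: pb − ps = −22.)
Gain to buyers: £11; to sellers: £11. (They sum to £22.)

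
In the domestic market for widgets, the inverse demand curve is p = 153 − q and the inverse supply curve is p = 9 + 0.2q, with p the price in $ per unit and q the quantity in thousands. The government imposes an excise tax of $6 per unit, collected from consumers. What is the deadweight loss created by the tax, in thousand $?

Deadweight loss = $15 thousand.

Rewrite in direct form: qd = 153 − p and qs = 5p − 45.
Without the tax, 153 − p = 5p − 45 gives 6p = 198, so p* = $33 and q* = 120.
With the tax collected from consumers, demand (in seller-price terms) shifts: qd = 153 − (p + 6).
New equilibrium: consumers pay $38, producers receive $32, q = 115. (Wedge: pb − ps = 6.)
Quantity falls by |ΔQ| = |120 − 115| = 5.
DWL = ½ · t · |ΔQ| = ½ · 6 · 5 = $15.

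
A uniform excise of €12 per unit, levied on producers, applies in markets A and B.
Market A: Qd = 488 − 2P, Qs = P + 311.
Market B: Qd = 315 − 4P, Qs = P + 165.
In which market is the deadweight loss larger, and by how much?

Market A: pre-tax P* = €59, Q* = 370; post-tax Q = 362; deadweight loss = €48.
Market B: pre-tax P* = €30, Q* = 195; post-tax Q = 185.4; deadweight loss = €57.6.
Difference: €48 vs €57.6 → market B is larger by €9.6.

Market B, by €9.6.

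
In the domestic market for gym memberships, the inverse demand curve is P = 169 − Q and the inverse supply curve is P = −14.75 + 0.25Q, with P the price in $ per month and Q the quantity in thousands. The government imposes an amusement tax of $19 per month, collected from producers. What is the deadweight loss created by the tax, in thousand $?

Rewrite in direct form: Qd = 169 − P and Qs = 4P + 59.
Without the tax, 169 − P = 4P + 59 gives 5P = 110, so P* = $22 and Q* = 147.
With the tax collected from producers, supply shifts: Qs = 4(P − 19) + 59.
New equilibrium: consumers pay $37.2, producers receive $18.2, Q = 131.8. (Wedge: Pb − Ps = 19.)
Quantity falls by |ΔQ| = |147 − 131.8| = 15.2.
DWL = ½ · t · |ΔQ| = ½ · 19 · 15.2 = $144.4.

Deadweight loss = $144.4 thousand.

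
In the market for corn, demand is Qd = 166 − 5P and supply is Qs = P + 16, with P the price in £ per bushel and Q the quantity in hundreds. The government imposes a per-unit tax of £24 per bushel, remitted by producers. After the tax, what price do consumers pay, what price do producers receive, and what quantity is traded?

Consumers pay £29; producers receive £5; quantity = 21.

Without the tax, 166 − 5P = P + 16 gives 6P = 150, so P* = £25 and Q* = 41.
With the tax collected from producers, supply shifts: Qs = (P − 24) + 16.
Solving gives Q = 21 with consumers paying £29 and producers receiving £5 (the £24 wedge).
The less price-elastic side of the market bears the larger share of a per-unit tax.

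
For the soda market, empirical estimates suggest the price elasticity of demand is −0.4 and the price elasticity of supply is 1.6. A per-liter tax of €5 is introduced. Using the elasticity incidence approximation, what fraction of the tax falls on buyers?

Buyers' share ≈ 0.8.

Incidence ratio: buyers' share ≈ εs / (εs + |εd|) = 1.6 / (1.6 + 0.4) = 0.8.
Supply is the more elastic side, so buyers bear the larger share.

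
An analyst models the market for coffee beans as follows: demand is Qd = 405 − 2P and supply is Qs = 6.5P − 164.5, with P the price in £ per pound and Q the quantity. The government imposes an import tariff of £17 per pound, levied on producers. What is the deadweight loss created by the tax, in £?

Without the tax, 405 − 2P = 6.5P − 164.5 gives 8.5P = 569.5, so P* = £67 and Q* = 271.
With the tax collected from producers, supply shifts: Qs = 6.5(P − 17) − 164.5.
New equilibrium: consumers pay £80, producers receive £63, Q = 245. (Wedge: Pb − Ps = 17.)
Quantity falls by |ΔQ| = |271 − 245| = 26.
DWL = ½ · t · |ΔQ| = ½ · 17 · 26 = £221.

Deadweight loss = £221.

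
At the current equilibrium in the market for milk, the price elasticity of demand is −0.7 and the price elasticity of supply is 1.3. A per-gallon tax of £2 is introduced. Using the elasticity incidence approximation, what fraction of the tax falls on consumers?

Incidence ratio: consumers' share ≈ εs / (εs + |εd|) = 1.3 / (1.3 + 0.7) = 0.65.
Supply is the more elastic side, so consumers bear the larger share.

Consumers' share ≈ 0.65.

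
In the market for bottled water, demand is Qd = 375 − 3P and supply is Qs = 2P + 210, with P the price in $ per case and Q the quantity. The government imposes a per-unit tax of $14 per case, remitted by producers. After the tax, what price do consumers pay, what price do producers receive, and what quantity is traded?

Consumers pay $38.6; producers receive $24.6; quantity = 259.2.

Before the tax: set 375 − 3P = 2P + 210 → P* = $33, Q* = 276.
With the tax collected from producers, supply shifts: Qs = 2(P − 14) + 210.
Solving gives Q = 259.2 with consumers paying $38.6 and producers receiving $24.6 (the $14 wedge).
The less price-elastic side of the market bears the larger share of a per-unit tax.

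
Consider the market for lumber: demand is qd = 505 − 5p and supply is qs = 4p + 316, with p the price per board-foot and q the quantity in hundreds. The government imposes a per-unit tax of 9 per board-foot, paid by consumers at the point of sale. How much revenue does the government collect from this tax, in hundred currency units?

Without the tax, 505 − 5p = 4p + 316 gives 9p = 189, so p* = 21 and q* = 400.
With the tax collected from consumers, demand (in seller-price terms) shifts: qd = 505 − 5(p + 9).
Solving gives q = 380 with consumers paying 25 and suppliers receiving 16 (the 9 wedge).
Revenue = t · Q = 9 · 380 = 3420.

Tax revenue = 3420 hundred.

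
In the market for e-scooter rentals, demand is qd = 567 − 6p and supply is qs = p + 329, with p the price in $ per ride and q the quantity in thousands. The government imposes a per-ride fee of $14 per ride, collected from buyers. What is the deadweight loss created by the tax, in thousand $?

Deadweight loss = $84 thousand.

Without the tax, 567 − 6p = p + 329 gives 7p = 238, so p* = $34 and q* = 363.
With the tax collected from buyers, demand (in seller-price terms) shifts: qd = 567 − 6(p + 14).
New equilibrium: buyers pay $36, producers receive $22, q = 351. (Wedge: pb − ps = 14.)
Quantity falls by |ΔQ| = |363 − 351| = 12.
DWL = ½ · t · |ΔQ| = ½ · 14 · 12 = $84.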